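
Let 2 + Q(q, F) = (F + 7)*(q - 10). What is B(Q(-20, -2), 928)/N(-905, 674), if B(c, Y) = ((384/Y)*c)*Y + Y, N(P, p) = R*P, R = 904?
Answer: 1436/20453 ≈ 0.070210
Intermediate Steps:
Q(q, F) = -2 + (-10 + q)*(7 + F) (Q(q, F) = -2 + (F + 7)*(q - 10) = -2 + (7 + F)*(-10 + q) = -2 + (-10 + q)*(7 + F))
N(P, p) = 904*P
B(c, Y) = Y + 384*c (B(c, Y) = (384*c/Y)*Y + Y = 384*c + Y = Y + 384*c)
B(Q(-20, -2), 928)/N(-905, 674) = (928 + 384*(-72 - 10*(-2) + 7*(-20) - 2*(-20)))/((904*(-905))) = (928 + 384*(-72 + 20 - 140 + 40))/(-818120) = (928 + 384*(-152))*(-1/818120) = (928 - 58368)*(-1/818120) = -57440*(-1/818120) = 1436/20453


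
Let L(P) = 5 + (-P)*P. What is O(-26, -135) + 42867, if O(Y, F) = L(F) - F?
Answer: 24782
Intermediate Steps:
L(P) = 5 - P²
O(Y, F) = 5 - F - F² (O(Y, F) = (5 - F²) - F = 5 - F - F²)
O(-26, -135) + 42867 = (5 - 1*(-135) - 1*(-135)²) + 42867 = (5 + 135 - 1*18225) + 42867 = (5 + 135 - 18225) + 42867 = -18085 + 42867 = 24782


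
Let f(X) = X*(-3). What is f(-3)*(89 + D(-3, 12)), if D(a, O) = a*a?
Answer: 882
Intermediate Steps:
f(X) = -3*X
D(a, O) = a**2
f(-3)*(89 + D(-3, 12)) = (-3*(-3))*(89 + (-3)**2) = 9*(89 + 9) = 9*98 = 882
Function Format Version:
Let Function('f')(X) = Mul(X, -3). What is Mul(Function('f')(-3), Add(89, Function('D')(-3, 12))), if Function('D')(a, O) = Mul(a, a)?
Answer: 882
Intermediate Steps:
Function('f')(X) = Mul(-3, X)
Function('D')(a, O) = Pow(a, 2)
Mul(Function('f')(-3), Add(89, Function('D')(-3, 12))) = Mul(Mul(-3, -3), Add(89, Pow(-3, 2))) = Mul(9, Add(89, 9)) = Mul(9, 98) = 882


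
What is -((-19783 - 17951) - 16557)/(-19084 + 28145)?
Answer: 54291/9061 ≈ 5.9917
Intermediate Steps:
-((-19783 - 17951) - 16557)/(-19084 + 28145) = -(-37734 - 16557)/9061 = -(-54291)/9061 = -1*(-54291/9061) = 54291/9061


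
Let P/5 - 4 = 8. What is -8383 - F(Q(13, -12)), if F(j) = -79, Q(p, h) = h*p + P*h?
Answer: -8304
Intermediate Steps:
P = 60 (P = 20 + 5*8 = 20 + 40 = 60)
Q(p, h) = 60*h + h*p (Q(p, h) = h*p + 60*h = 60*h + h*p)
-8383 - F(Q(13, -12)) = -8383 - 1*(-79) = -8383 + 79 = -8304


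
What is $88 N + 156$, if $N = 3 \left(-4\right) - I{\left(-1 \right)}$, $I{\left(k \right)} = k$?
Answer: $-812$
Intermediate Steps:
$N = -11$ ($N = 3 \left(-4\right) - -1 = -12 + 1 = -11$)
$88 N + 156 = 88 \left(-11\right) + 156 = -968 + 156 = -812$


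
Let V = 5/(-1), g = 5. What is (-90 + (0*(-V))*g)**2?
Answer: 8100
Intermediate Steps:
V = -5 (V = 5*(-1) = -5)
(-90 + (0*(-V))*g)**2 = (-90 + (0*(-1*(-5)))*5)**2 = (-90 + (0*5)*5)**2 = (-90 + 0*5)**2 = (-90 + 0)**2 = (-90)**2 = 8100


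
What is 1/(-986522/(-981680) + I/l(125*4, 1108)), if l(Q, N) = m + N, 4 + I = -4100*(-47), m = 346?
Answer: 356840680/47650053067 ≈ 0.0074888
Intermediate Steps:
I = 192696 (I = -4 - 4100*(-47) = -4 + 192700 = 192696)
l(Q, N) = 346 + N
1/(-986522/(-981680) + I/l(125*4, 1108)) = 1/(-986522/(-981680) + 192696/(346 + 1108)) = 1/(-986522*(-1/981680) + 192696/1454) = 1/(493261/490840 + 192696*(1/1454)) = 1/(493261/490840 + 96348/727) = 1/(47650053067/356840680) = 356840680/47650053067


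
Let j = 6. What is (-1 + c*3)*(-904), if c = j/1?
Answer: -15368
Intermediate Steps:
c = 6 (c = 6/1 = 6*1 = 6)
(-1 + c*3)*(-904) = (-1 + 6*3)*(-904) = (-1 + 18)*(-904) = 17*(-904) = -15368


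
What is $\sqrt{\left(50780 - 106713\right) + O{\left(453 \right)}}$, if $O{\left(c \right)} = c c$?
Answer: $2 \sqrt{37319} \approx 386.36$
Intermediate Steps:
$O{\left(c \right)} = c^{2}$
$\sqrt{\left(50780 - 106713\right) + O{\left(453 \right)}} = \sqrt{\left(50780 - 106713\right) + 453^{2}} = \sqrt{\left(50780 - 106713\right) + 205209} = \sqrt{-55933 + 205209} = \sqrt{149276} = 2 \sqrt{37319}$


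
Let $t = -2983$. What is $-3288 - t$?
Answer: $-305$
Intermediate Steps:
$-3288 - t = -3288 - -2983 = -3288 + 2983 = -305$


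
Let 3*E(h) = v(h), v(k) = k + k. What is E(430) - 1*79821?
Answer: -238603/3 ≈ -79534.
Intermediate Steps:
v(k) = 2*k
E(h) = 2*h/3 (E(h) = (2*h)/3 = 2*h/3)
E(430) - 1*79821 = (⅔)*430 - 1*79821 = 860/3 - 79821 = -238603/3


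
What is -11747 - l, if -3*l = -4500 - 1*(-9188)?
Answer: -30553/3 ≈ -10184.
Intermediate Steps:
l = -4688/3 (l = -(-4500 - 1*(-9188))/3 = -(-4500 + 9188)/3 = -1/3*4688 = -4688/3 ≈ -1562.7)
-11747 - l = -11747 - 1*(-4688/3) = -11747 + 4688/3 = -30553/3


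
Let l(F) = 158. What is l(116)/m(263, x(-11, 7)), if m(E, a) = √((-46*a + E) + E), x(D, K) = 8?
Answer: √158 ≈ 12.570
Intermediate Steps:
m(E, a) = √(-46*a + 2*E) (m(E, a) = √((E - 46*a) + E) = √(-46*a + 2*E))
l(116)/m(263, x(-11, 7)) = 158/(√(-46*8 + 2*263)) = 158/(√(-368 + 526)) = 158/(√158) = 158*(√158/158) = √158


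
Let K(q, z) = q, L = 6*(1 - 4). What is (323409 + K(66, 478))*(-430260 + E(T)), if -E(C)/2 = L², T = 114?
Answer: -139387965300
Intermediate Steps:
L = -18 (L = 6*(-3) = -18)
E(C) = -648 (E(C) = -2*(-18)² = -2*324 = -648)
(323409 + K(66, 478))*(-430260 + E(T)) = (323409 + 66)*(-430260 - 648) = 323475*(-430908) = -139387965300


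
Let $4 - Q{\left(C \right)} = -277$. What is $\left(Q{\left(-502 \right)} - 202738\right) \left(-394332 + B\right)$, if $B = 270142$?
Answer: $25143134830$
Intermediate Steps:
$Q{\left(C \right)} = 281$ ($Q{\left(C \right)} = 4 - -277 = 4 + 277 = 281$)
$\left(Q{\left(-502 \right)} - 202738\right) \left(-394332 + B\right) = \left(281 - 202738\right) \left(-394332 + 270142\right) = \left(-202457\right) \left(-124190\right) = 25143134830$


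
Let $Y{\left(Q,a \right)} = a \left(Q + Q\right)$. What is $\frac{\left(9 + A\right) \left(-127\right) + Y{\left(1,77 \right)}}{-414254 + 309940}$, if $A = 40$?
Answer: $\frac{867}{14902} \approx 0.05818$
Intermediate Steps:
$Y{\left(Q,a \right)} = 2 Q a$ ($Y{\left(Q,a \right)} = a 2 Q = 2 Q a$)
$\frac{\left(9 + A\right) \left(-127\right) + Y{\left(1,77 \right)}}{-414254 + 309940} = \frac{\left(9 + 40\right) \left(-127\right) + 2 \cdot 1 \cdot 77}{-414254 + 309940} = \frac{49 \left(-127\right) + 154}{-104314} = \left(-6223 + 154\right) \left(- \frac{1}{104314}\right) = \left(-6069\right) \left(- \frac{1}{104314}\right) = \frac{867}{14902}$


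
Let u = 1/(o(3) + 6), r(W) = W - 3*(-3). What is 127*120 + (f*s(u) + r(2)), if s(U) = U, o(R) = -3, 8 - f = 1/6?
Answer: 274565/18 ≈ 15254.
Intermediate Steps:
r(W) = 9 + W (r(W) = W + 9 = 9 + W)
f = 47/6 (f = 8 - 1/6 = 47/6 ≈ 7.8333)
u = 1/3 (u = 1/(-3 + 6) = 1/3 ≈ 0.33333)
127*120 + (f*s(u) + r(2)) = 127*120 + ((47/6)*(1/3) + (9 + 2)) = 15240 + (47/18 + 11) = 15240 + 245/18 = 274565/18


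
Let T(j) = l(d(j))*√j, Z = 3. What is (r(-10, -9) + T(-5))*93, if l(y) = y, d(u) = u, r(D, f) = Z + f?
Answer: -558 - 465*I*√5 ≈ -558.0 - 1039.8*I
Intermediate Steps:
r(D, f) = 3 + f
T(j) = j^(3/2) (T(j) = j*√j = j^(3/2))
(r(-10, -9) + T(-5))*93 = ((3 - 9) + (-5)^(3/2))*93 = (-6 - 5*I*√5)*93 = -558 - 465*I*√5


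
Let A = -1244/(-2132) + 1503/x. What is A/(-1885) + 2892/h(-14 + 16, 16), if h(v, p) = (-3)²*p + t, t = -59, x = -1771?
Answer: 1029170205218/30248653435 ≈ 34.024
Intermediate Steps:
A = -250318/943943 (A = -1244/(-2132) + 1503/(-1771) = -1244*(-1/2132) + 1503*(-1/1771) = 311/533 - 1503/1771 = -250318/943943 ≈ -0.26518)
h(v, p) = -59 + 9*p (h(v, p) = (-3)²*p - 59 = 9*p - 59 = -59 + 9*p)
A/(-1885) + 2892/h(-14 + 16, 16) = -250318/943943/(-1885) + 2892/(-59 + 9*16) = -250318/943943*(-1/1885) + 2892/(-59 + 144) = 250318/1779332555 + 2892/85 = 1029170205218/30248653435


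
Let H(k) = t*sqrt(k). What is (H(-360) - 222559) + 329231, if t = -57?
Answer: 106672 - 342*I*sqrt(10) ≈ 1.0667e+5 - 1081.5*I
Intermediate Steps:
H(k) = -57*sqrt(k)
(H(-360) - 222559) + 329231 = (-342*I*sqrt(10) - 222559) + 329231 = (-222559 - 342*I*sqrt(10)) + 329231 = 106672 - 342*I*sqrt(10)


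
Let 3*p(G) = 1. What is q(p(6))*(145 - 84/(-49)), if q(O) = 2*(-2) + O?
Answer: -11297/21 ≈ -537.95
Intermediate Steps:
p(G) = ⅓ (p(G) = (⅓)*1 = ⅓)
q(O) = -4 + O
q(p(6))*(145 - 84/(-49)) = (-4 + ⅓)*(145 - 84/(-49)) = -11*(145 - 84*(-1/49))/3 = -11*(145 + 12/7)/3 = -11/3*1027/7 = -11297/21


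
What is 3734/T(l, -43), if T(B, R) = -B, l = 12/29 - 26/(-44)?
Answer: -2382292/641 ≈ -3716.5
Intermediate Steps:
l = 641/638 (l = 12*(1/29) - 26*(-1/44) = 12/29 + 13/22 = 641/638 ≈ 1.0047)
3734/T(l, -43) = 3734/((-1*641/638)) = 3734/(-641/638) = 3734*(-638/641) = -2382292/641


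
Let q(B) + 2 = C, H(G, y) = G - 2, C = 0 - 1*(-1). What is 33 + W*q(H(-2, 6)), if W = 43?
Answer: -10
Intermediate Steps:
C = 1 (C = 0 + 1 = 1)
H(G, y) = -2 + G
q(B) = -1 (q(B) = -2 + 1 = -1)
33 + W*q(H(-2, 6)) = 33 + 43*(-1) = 33 - 43 = -10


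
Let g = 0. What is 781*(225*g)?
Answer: 0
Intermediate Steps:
781*(225*g) = 781*(225*0) = 781*0 = 0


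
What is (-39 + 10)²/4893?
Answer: 841/4893 ≈ 0.17188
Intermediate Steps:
(-39 + 10)²/4893 = (-29)²*(1/4893) = 841*(1/4893) = 841/4893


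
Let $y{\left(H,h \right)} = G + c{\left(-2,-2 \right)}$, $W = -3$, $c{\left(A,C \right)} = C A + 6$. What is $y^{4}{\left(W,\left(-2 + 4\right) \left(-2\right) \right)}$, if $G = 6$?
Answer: $65536$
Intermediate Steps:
$c{\left(A,C \right)} = 6 + A C$ ($c{\left(A,C \right)} = A C + 6 = 6 + A C$)
$y{\left(H,h \right)} = 16$ ($y{\left(H,h \right)} = 6 + \left(6 - -4\right) = 6 + \left(6 + 4\right) = 6 + 10 = 16$)
$y^{4}{\left(W,\left(-2 + 4\right) \left(-2\right) \right)} = 16^{4} = 65536$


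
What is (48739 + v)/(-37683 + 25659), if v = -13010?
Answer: -35729/12024 ≈ -2.9715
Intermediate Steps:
(48739 + v)/(-37683 + 25659) = (48739 - 13010)/(-37683 + 25659) = 35729/(-12024) = 35729*(-1/12024) = -35729/12024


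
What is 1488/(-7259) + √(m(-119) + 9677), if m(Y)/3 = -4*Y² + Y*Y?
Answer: -1488/7259 + 2*I*√29443 ≈ -0.20499 + 343.18*I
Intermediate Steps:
m(Y) = -9*Y² (m(Y) = 3*(-4*Y² + Y*Y) = 3*(-4*Y² + Y²) = 3*(-3*Y²) = -9*Y²)
1488/(-7259) + √(m(-119) + 9677) = 1488/(-7259) + √(-9*(-119)² + 9677) = 1488*(-1/7259) + √(-9*14161 + 9677) = -1488/7259 + √(-127449 + 9677) = -1488/7259 + √(-117772) = -1488/7259 + 2*I*√29443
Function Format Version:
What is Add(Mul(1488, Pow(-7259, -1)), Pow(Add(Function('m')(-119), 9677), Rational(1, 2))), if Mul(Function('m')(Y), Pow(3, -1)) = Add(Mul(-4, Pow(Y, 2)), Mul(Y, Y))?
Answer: Add(Rational(-1488, 7259), Mul(2, I, Pow(29443, Rational(1, 2)))) ≈ Add(-0.20499, Mul(343.18, I))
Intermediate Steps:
Function('m')(Y) = Mul(-9, Pow(Y, 2)) (Function('m')(Y) = Mul(3, Add(Mul(-4, Pow(Y, 2)), Mul(Y, Y))) = Mul(3, Add(Mul(-4, Pow(Y, 2)), Pow(Y, 2))) = Mul(3, Mul(-3, Pow(Y, 2))) = Mul(-9, Pow(Y, 2)))
Add(Mul(1488, Pow(-7259, -1)), Pow(Add(Function('m')(-119), 9677), Rational(1, 2))) = Add(Mul(1488, Pow(-7259, -1)), Pow(Add(Mul(-9, Pow(-119, 2)), 9677), Rational(1, 2))) = Add(Mul(1488, Rational(-1, 7259)), Pow(Add(Mul(-9, 14161), 9677), Rational(1, 2))) = Add(Rational(-1488, 7259), Pow(Add(-127449, 9677), Rational(1, 2))) = Add(Rational(-1488, 7259), Pow(-117772, Rational(1, 2))) = Add(Rational(-1488, 7259), Mul(2, I, Pow(29443, Rational(1, 2))))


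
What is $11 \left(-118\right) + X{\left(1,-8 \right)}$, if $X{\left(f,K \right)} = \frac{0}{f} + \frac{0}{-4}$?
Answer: $-1298$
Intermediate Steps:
$X{\left(f,K \right)} = 0$ ($X{\left(f,K \right)} = 0 + 0 \left(- \frac{1}{4}\right) = 0 + 0 = 0$)
$11 \left(-118\right) + X{\left(1,-8 \right)} = 11 \left(-118\right) + 0 = -1298 + 0 = -1298$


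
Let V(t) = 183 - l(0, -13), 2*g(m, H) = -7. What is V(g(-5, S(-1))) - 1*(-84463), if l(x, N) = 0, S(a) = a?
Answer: 84646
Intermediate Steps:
g(m, H) = -7/2 (g(m, H) = (½)*(-7) = -7/2)
V(t) = 183 (V(t) = 183 - 1*0 = 183 + 0 = 183)
V(g(-5, S(-1))) - 1*(-84463) = 183 - 1*(-84463) = 183 + 84463 = 84646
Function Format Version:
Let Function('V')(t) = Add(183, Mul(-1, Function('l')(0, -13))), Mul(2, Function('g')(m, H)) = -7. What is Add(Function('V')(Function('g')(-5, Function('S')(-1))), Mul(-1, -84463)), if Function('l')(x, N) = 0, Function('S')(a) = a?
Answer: 84646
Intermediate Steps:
Function('g')(m, H) = Rational(-7, 2) (Function('g')(m, H) = Mul(Rational(1, 2), -7) = Rational(-7, 2))
Function('V')(t) = 183 (Function('V')(t) = Add(183, Mul(-1, 0)) = Add(183, 0) = 183)
Add(Function('V')(Function('g')(-5, Function('S')(-1))), Mul(-1, -84463)) = Add(183, Mul(-1, -84463)) = Add(183, 84463) = 84646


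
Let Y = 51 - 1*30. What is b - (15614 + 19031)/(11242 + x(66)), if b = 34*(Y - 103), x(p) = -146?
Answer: -30970293/11096 ≈ -2791.1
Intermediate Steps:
Y = 21 (Y = 51 - 30 = 21)
b = -2788 (b = 34*(21 - 103) = 34*(-82) = -2788)
b - (15614 + 19031)/(11242 + x(66)) = -2788 - (15614 + 19031)/(11242 - 146) = -2788 - 34645/11096 = -30970293/11096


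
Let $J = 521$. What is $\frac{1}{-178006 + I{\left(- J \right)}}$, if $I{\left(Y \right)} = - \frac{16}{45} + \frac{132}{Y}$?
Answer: $- \frac{23445}{4173364946} \approx -5.6178 \cdot 10^{-6}$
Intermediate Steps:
$I{\left(Y \right)} = - \frac{16}{45} + \frac{132}{Y}$ ($I{\left(Y \right)} = \left(-16\right) \frac{1}{45} + \frac{132}{Y} = - \frac{16}{45} + \frac{132}{Y}$)
$\frac{1}{-178006 + I{\left(- J \right)}} = \frac{1}{-178006 - \left(\frac{16}{45} - \frac{132}{\left(-1\right) 521}\right)} = \frac{1}{-178006 - \left(\frac{16}{45} - \frac{132}{-521}\right)} = \frac{1}{-178006 + \left(- \frac{16}{45} + 132 \left(- \frac{1}{521}\right)\right)} = \frac{1}{-178006 - \frac{14276}{23445}} = \frac{1}{- \frac{4173364946}{23445}} = - \frac{23445}{4173364946}$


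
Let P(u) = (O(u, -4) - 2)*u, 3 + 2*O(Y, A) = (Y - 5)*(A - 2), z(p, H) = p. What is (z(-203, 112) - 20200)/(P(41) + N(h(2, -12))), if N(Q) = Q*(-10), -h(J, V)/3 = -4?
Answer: 40806/9383 ≈ 4.3489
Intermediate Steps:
h(J, V) = 12 (h(J, V) = -3*(-4) = 12)
O(Y, A) = -3/2 + (-5 + Y)*(-2 + A)/2 (O(Y, A) = -3/2 + ((Y - 5)*(A - 2))/2 = -3/2 + ((-5 + Y)*(-2 + A))/2 = -3/2 + (-5 + Y)*(-2 + A)/2)
P(u) = u*(23/2 - 3*u) (P(u) = ((7/2 - u - 5/2*(-4) + (1/2)*(-4)*u) - 2)*u = ((7/2 - u + 10 - 2*u) - 2)*u = ((27/2 - 3*u) - 2)*u = (23/2 - 3*u)*u = u*(23/2 - 3*u))
N(Q) = -10*Q
(z(-203, 112) - 20200)/(P(41) + N(h(2, -12))) = (-203 - 20200)/((1/2)*41*(23 - 6*41) - 10*12) = -20403/((1/2)*41*(23 - 246) - 120) = -20403/((1/2)*41*(-223) - 120) = -20403/(-9143/2 - 120) = -20403/(-9383/2) = -20403*(-2/9383) = 40806/9383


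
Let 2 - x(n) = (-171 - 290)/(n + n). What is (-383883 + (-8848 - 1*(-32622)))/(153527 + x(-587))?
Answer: -422767966/180242585 ≈ -2.3456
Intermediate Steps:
x(n) = 2 + 461/(2*n) (x(n) = 2 - (-171 - 290)/(n + n) = 2 - (-461)/(2*n) = 2 + 461/(2*n))
(-383883 + (-8848 - 1*(-32622)))/(153527 + x(-587)) = (-383883 + (-8848 - 1*(-32622)))/(153527 + (2 + (461/2)/(-587))) = (-383883 + (-8848 + 32622))/(153527 + (2 + (461/2)*(-1/587))) = (-383883 + 23774)/(153527 + (2 - 461/1174)) = -360109/(153527 + 1887/1174) = -360109/180242585/1174 = -360109*1174/180242585 = -422767966/180242585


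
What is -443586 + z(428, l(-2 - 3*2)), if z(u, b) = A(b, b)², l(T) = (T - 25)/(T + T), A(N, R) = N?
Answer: -113556927/256 ≈ -4.4358e+5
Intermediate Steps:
l(T) = (-25 + T)/(2*T) (l(T) = (-25 + T)/((2*T)) = (-25 + T)*(1/(2*T)) = (-25 + T)/(2*T))
z(u, b) = b²
-443586 + z(428, l(-2 - 3*2)) = -443586 + ((-25 + (-2 - 3*2))/(2*(-2 - 3*2)))² = -443586 + ((-25 + (-2 - 6))/(2*(-2 - 6)))² = -443586 + ((½)*(-25 - 8)/(-8))² = -443586 + ((½)*(-⅛)*(-33))² = -443586 + (33/16)² = -443586 + 1089/256 = -113556927/256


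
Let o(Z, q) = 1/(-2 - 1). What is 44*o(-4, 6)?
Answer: -44/3 ≈ -14.667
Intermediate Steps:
o(Z, q) = -⅓ (o(Z, q) = 1/(-3) = -⅓)
44*o(-4, 6) = 44*(-⅓) = -44/3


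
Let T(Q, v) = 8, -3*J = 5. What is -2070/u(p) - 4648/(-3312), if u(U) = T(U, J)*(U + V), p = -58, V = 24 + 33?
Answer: 215407/828 ≈ 260.15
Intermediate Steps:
J = -5/3 (J = -1/3*5 = -5/3 ≈ -1.6667)
V = 57
u(U) = 456 + 8*U (u(U) = 8*(U + 57) = 8*(57 + U) = 456 + 8*U)
-2070/u(p) - 4648/(-3312) = -2070/(456 + 8*(-58)) - 4648/(-3312) = -2070/(456 - 464) - 4648*(-1/3312) = -2070/(-8) + 581/414 = -2070*(-1/8) + 581/414 = 1035/4 + 581/414 = 215407/828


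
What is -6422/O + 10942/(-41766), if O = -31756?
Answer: -19813225/331580274 ≈ -0.059754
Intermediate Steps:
-6422/O + 10942/(-41766) = -6422/(-31756) + 10942/(-41766) = -6422*(-1/31756) + 10942*(-1/41766) = 3211/15878 - 5471/20883 = -19813225/331580274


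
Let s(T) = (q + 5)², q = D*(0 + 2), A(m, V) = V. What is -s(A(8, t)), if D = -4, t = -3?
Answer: -9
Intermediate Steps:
q = -8 (q = -4*(0 + 2) = -4*2 = -8)
s(T) = 9 (s(T) = (-8 + 5)² = (-3)² = 9)
-s(A(8, t)) = -1*9 = -9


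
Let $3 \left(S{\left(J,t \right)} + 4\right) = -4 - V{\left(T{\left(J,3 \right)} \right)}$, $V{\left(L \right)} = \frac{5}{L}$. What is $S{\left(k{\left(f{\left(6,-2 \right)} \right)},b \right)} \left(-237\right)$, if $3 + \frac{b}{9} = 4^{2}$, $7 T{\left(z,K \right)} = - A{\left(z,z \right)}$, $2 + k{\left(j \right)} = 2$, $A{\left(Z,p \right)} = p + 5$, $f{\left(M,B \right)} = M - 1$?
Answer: $711$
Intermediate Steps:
$f{\left(M,B \right)} = -1 + M$
$A{\left(Z,p \right)} = 5 + p$
$k{\left(j \right)} = 0$ ($k{\left(j \right)} = -2 + 2 = 0$)
$T{\left(z,K \right)} = - \frac{5}{7} - \frac{z}{7}$ ($T{\left(z,K \right)} = \frac{\left(-1\right) \left(5 + z\right)}{7} = \frac{-5 - z}{7} = - \frac{5}{7} - \frac{z}{7}$)
$b = 117$ ($b = -27 + 9 \cdot 4^{2} = -27 + 9 \cdot 16 = -27 + 144 = 117$)
$S{\left(J,t \right)} = - \frac{16}{3} - \frac{5}{3 \left(- \frac{5}{7} - \frac{J}{7}\right)}$ ($S{\left(J,t \right)} = -4 + \frac{-4 - \frac{5}{- \frac{5}{7} - \frac{J}{7}}}{3} = -4 - \left(\frac{4}{3} + \frac{5}{3 \left(- \frac{5}{7} - \frac{J}{7}\right)}\right) = - \frac{16}{3} - \frac{5}{3 \left(- \frac{5}{7} - \frac{J}{7}\right)}$)
$S{\left(k{\left(f{\left(6,-2 \right)} \right)},b \right)} \left(-237\right) = \frac{45 + 16 \cdot 0}{3 \left(-5 - 0\right)} \left(-237\right) = \frac{45 + 0}{3 \left(-5 + 0\right)} \left(-237\right) = \frac{1}{3} \frac{1}{-5} \cdot 45 \left(-237\right) = \frac{1}{3} \left(- \frac{1}{5}\right) 45 \left(-237\right) = \left(-3\right) \left(-237\right) = 711$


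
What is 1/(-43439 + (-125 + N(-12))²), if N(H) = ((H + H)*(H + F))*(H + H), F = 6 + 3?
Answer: 1/3390170 ≈ 2.9497e-7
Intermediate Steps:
F = 9
N(H) = 4*H²*(9 + H) (N(H) = ((H + H)*(H + 9))*(H + H) = ((2*H)*(9 + H))*(2*H) = (2*H*(9 + H))*(2*H) = 4*H²*(9 + H))
1/(-43439 + (-125 + N(-12))²) = 1/(-43439 + (-125 + 4*(-12)²*(9 - 12))²) = 1/(-43439 + (-125 + 4*144*(-3))²) = 1/(-43439 + (-125 - 1728)²) = 1/(-43439 + (-1853)²) = 1/(-43439 + 3433609) = 1/3390170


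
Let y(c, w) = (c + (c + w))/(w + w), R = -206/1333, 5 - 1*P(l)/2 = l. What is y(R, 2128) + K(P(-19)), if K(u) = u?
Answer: 68788029/1418312 ≈ 48.500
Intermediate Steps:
P(l) = 10 - 2*l
R = -206/1333 (R = -206*1/1333 = -206/1333 ≈ -0.15454)
y(c, w) = (w + 2*c)/(2*w) (y(c, w) = (w + 2*c)/((2*w)) = (w + 2*c)*(1/(2*w)) = (w + 2*c)/(2*w))
y(R, 2128) + K(P(-19)) = (-206/1333 + (½)*2128)/2128 + (10 - 2*(-19)) = (-206/1333 + 1064)/2128 + (10 + 38) = (1/2128)*(1418106/1333) + 48 = 709053/1418312 + 48 = 68788029/1418312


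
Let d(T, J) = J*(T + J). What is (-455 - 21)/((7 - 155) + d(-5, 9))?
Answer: 17/4 ≈ 4.2500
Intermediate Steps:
d(T, J) = J*(J + T)
(-455 - 21)/((7 - 155) + d(-5, 9)) = (-455 - 21)/((7 - 155) + 9*(9 - 5)) = -476/(-148 + 9*4) = -476/(-148 + 36) = -476/(-112) = -476*(-1/112) = 17/4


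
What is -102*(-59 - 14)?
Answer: 7446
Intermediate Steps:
-102*(-59 - 14) = -102*(-73) = 7446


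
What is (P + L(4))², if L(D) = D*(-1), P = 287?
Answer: 80089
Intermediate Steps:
L(D) = -D
(P + L(4))² = (287 - 1*4)² = (287 - 4)² = 283² = 80089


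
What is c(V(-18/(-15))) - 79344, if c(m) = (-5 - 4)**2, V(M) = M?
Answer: -79263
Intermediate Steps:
c(m) = 81 (c(m) = (-9)**2 = 81)
c(V(-18/(-15))) - 79344 = 81 - 79344 = -79263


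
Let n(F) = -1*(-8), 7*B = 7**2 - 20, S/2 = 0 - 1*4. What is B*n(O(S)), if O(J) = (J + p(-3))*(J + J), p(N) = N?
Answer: 232/7 ≈ 33.143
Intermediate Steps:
S = -8 (S = 2*(0 - 1*4) = 2*(0 - 4) = 2*(-4) = -8)
B = 29/7 (B = (7**2 - 20)/7 = (49 - 20)/7 = (1/7)*29 = 29/7 ≈ 4.1429)
O(J) = 2*J*(-3 + J) (O(J) = (J - 3)*(J + J) = (-3 + J)*(2*J) = 2*J*(-3 + J))
n(F) = 8
B*n(O(S)) = (29/7)*8 = 232/7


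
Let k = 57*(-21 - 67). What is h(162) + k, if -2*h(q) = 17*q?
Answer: -6393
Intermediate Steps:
h(q) = -17*q/2
k = -5016 (k = 57*(-88) = -5016)
h(162) + k = -17/2*162 - 5016 = -1377 - 5016 = -6393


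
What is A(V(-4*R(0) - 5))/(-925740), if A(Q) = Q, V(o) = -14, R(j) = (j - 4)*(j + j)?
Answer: 7/462870 ≈ 1.5123e-5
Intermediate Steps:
R(j) = 2*j*(-4 + j) (R(j) = (-4 + j)*(2*j) = 2*j*(-4 + j))
A(V(-4*R(0) - 5))/(-925740) = -14/(-925740) = -14*(-1/925740) = 7/462870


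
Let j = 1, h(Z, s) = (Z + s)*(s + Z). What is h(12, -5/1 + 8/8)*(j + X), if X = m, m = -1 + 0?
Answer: 0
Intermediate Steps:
h(Z, s) = (Z + s)**2 (h(Z, s) = (Z + s)*(Z + s) = (Z + s)**2)
m = -1
X = -1
h(12, -5/1 + 8/8)*(j + X) = (12 + (-5/1 + 8/8))**2*(1 - 1) = (12 + (-5*1 + 8*(1/8)))**2*0 = (12 + (-5 + 1))**2*0 = (12 - 4)**2*0 = 8**2*0 = 64*0 = 0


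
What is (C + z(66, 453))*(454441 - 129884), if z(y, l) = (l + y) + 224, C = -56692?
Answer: -18158639593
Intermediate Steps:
z(y, l) = 224 + l + y
(C + z(66, 453))*(454441 - 129884) = (-56692 + (224 + 453 + 66))*(454441 - 129884) = (-56692 + 743)*324557 = -55949*324557 = -18158639593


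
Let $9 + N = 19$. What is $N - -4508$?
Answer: $4518$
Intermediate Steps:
$N = 10$ ($N = -9 + 19 = 10$)
$N - -4508 = 10 - -4508 = 10 + 4508 = 4518$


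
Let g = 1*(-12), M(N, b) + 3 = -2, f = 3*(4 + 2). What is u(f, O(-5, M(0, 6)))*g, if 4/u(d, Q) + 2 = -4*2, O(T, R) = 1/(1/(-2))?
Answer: 24/5 ≈ 4.8000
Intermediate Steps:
f = 18 (f = 3*6 = 18)
M(N, b) = -5 (M(N, b) = -3 - 2 = -5)
O(T, R) = -2 (O(T, R) = 1/(-1/2) = -2)
u(d, Q) = -2/5 (u(d, Q) = 4/(-2 - 4*2) = 4/(-2 - 1*8) = 4/(-2 - 8) = 4/(-10) = 4*(-1/10) = -2/5)
g = -12
u(f, O(-5, M(0, 6)))*g = -2/5*(-12) = 24/5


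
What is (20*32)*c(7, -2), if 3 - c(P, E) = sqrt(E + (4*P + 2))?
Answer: 1920 - 1280*sqrt(7) ≈ -1466.6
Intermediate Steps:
c(P, E) = 3 - sqrt(2 + E + 4*P) (c(P, E) = 3 - sqrt(E + (4*P + 2)) = 3 - sqrt(E + (2 + 4*P)) = 3 - sqrt(2 + E + 4*P))
(20*32)*c(7, -2) = (20*32)*(3 - sqrt(2 - 2 + 4*7)) = 640*(3 - sqrt(2 - 2 + 28)) = 640*(3 - sqrt(28)) = 640*(3 - 2*sqrt(7)) = 1920 - 1280*sqrt(7)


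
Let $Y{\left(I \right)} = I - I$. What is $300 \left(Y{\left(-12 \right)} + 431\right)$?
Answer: $129300$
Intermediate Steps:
$Y{\left(I \right)} = 0$
$300 \left(Y{\left(-12 \right)} + 431\right) = 300 \left(0 + 431\right) = 300 \cdot 431 = 129300$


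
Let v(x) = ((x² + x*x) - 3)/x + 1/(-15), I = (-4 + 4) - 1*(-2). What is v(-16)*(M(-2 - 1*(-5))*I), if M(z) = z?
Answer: -7651/40 ≈ -191.27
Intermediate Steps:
I = 2 (I = 0 + 2 = 2)
v(x) = -1/15 + (-3 + 2*x²)/x (v(x) = ((x² + x²) - 3)/x + 1*(-1/15) = (2*x² - 3)/x - 1/15 = (-3 + 2*x²)/x - 1/15 = -1/15 + (-3 + 2*x²)/x)
v(-16)*(M(-2 - 1*(-5))*I) = (-1/15 - 3/(-16) + 2*(-16))*((-2 - 1*(-5))*2) = (-1/15 - 3*(-1/16) - 32)*((-2 + 5)*2) = (-1/15 + 3/16 - 32)*(3*2) = -7651/240*6 = -7651/40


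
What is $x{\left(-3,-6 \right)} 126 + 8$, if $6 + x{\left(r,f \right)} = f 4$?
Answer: $-3772$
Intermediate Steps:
$x{\left(r,f \right)} = -6 + 4 f$ ($x{\left(r,f \right)} = -6 + f 4 = -6 + 4 f$)
$x{\left(-3,-6 \right)} 126 + 8 = \left(-6 + 4 \left(-6\right)\right) 126 + 8 = \left(-6 - 24\right) 126 + 8 = \left(-30\right) 126 + 8 = -3780 + 8 = -3772$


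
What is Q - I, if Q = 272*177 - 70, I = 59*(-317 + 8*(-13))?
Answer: 72913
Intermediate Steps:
I = -24839 (I = 59*(-317 - 104) = 59*(-421) = -24839)
Q = 48074 (Q = 48144 - 70 = 48074)
Q - I = 48074 - 1*(-24839) = 48074 + 24839 = 72913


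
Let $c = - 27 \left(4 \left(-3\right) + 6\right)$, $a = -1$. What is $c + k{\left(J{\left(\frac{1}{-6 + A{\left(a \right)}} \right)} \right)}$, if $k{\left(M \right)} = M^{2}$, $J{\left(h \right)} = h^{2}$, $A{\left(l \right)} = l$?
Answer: $\frac{388963}{2401} \approx 162.0$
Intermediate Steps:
$c = 162$ ($c = - 27 \left(-12 + 6\right) = \left(-27\right) \left(-6\right) = 162$)
$c + k{\left(J{\left(\frac{1}{-6 + A{\left(a \right)}} \right)} \right)} = 162 + \left(\left(\frac{1}{-6 - 1}\right)^{2}\right)^{2} = 162 + \left(\left(\frac{1}{-7}\right)^{2}\right)^{2} = 162 + \left(\left(- \frac{1}{7}\right)^{2}\right)^{2} = 162 + \left(\frac{1}{49}\right)^{2} = 162 + \frac{1}{2401} = \frac{388963}{2401}$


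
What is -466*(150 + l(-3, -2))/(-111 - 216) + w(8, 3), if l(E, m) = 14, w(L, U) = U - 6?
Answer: 75443/327 ≈ 230.71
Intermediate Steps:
w(L, U) = -6 + U
-466*(150 + l(-3, -2))/(-111 - 216) + w(8, 3) = -466*(150 + 14)/(-111 - 216) + (-6 + 3) = -76424/(-327) - 3 = -76424*(-1)/327 - 3 = -466*(-164/327) - 3 = 76424/327 - 3 = 75443/327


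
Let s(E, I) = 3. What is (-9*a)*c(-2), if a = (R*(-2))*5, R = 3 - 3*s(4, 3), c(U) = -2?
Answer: 1080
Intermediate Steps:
R = -6 (R = 3 - 3*3 = 3 - 9 = -6)
a = 60 (a = -6*(-2)*5 = 12*5 = 60)
(-9*a)*c(-2) = -9*60*(-2) = -540*(-2) = 1080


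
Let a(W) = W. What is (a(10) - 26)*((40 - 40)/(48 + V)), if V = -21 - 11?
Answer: 0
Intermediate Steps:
V = -32
(a(10) - 26)*((40 - 40)/(48 + V)) = (10 - 26)*((40 - 40)/(48 - 32)) = -0/16 = -16*0 = 0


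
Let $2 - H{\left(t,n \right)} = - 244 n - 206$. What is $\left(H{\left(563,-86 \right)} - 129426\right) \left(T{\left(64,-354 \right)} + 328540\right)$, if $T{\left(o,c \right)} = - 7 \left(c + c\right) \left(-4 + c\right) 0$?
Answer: $-49347365080$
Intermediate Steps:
$T{\left(o,c \right)} = 0$ ($T{\left(o,c \right)} = - 7 \cdot 2 c \left(-4 + c\right) 0 = - 14 c \left(-4 + c\right) 0 = 0$)
$H{\left(t,n \right)} = 208 + 244 n$ ($H{\left(t,n \right)} = 2 - \left(- 244 n - 206\right) = 2 - \left(-206 - 244 n\right) = 2 + \left(206 + 244 n\right) = 208 + 244 n$)
$\left(H{\left(563,-86 \right)} - 129426\right) \left(T{\left(64,-354 \right)} + 328540\right) = \left(\left(208 + 244 \left(-86\right)\right) - 129426\right) \left(0 + 328540\right) = \left(\left(208 - 20984\right) - 129426\right) 328540 = \left(-20776 - 129426\right) 328540 = \left(-150202\right) 328540 = -49347365080$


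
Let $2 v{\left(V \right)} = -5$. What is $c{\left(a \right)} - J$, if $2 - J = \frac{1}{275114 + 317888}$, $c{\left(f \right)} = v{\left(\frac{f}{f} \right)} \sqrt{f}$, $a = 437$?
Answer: $- \frac{1186003}{593002} - \frac{5 \sqrt{437}}{2} \approx -54.261$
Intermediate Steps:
$v{\left(V \right)} = - \frac{5}{2}$ ($v{\left(V \right)} = \frac{1}{2} \left(-5\right) = - \frac{5}{2}$)
$c{\left(f \right)} = - \frac{5 \sqrt{f}}{2}$
$J = \frac{1186003}{593002}$ ($J = 2 - \frac{1}{275114 + 317888} = 2 - \frac{1}{593002} = \frac{1186003}{593002} \approx 2.0$)
$c{\left(a \right)} - J = - \frac{5 \sqrt{437}}{2} - \frac{1186003}{593002} = - \frac{1186003}{593002} - \frac{5 \sqrt{437}}{2}$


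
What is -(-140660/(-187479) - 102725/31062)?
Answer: 4963199785/1941157566 ≈ 2.5568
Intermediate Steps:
-(-140660/(-187479) - 102725/31062) = -(-140660*(-1/187479) - 102725*1/31062) = -(140660/187479 - 102725/31062) = -1*(-4963199785/1941157566) = 4963199785/1941157566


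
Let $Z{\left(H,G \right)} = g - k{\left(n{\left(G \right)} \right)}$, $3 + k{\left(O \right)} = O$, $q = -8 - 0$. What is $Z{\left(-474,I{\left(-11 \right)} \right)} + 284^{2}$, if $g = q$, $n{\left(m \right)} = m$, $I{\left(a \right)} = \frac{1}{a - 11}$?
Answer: $\frac{1774323}{22} \approx 80651.0$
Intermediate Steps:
$I{\left(a \right)} = \frac{1}{-11 + a}$
$q = -8$ ($q = -8 + 0 = -8$)
$g = -8$
$k{\left(O \right)} = -3 + O$
$Z{\left(H,G \right)} = -5 - G$ ($Z{\left(H,G \right)} = -8 - \left(-3 + G\right) = -5 - G$)
$Z{\left(-474,I{\left(-11 \right)} \right)} + 284^{2} = \left(-5 - \frac{1}{-11 - 11}\right) + 284^{2} = \left(-5 - \frac{1}{-22}\right) + 80656 = \left(-5 - - \frac{1}{22}\right) + 80656 = \left(-5 + \frac{1}{22}\right) + 80656 = - \frac{109}{22} + 80656 = \frac{1774323}{22}$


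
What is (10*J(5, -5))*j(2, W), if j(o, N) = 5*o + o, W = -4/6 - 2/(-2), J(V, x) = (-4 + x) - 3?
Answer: -1440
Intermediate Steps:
J(V, x) = -7 + x
W = ⅓ (W = -4*⅙ - 2*(-½) = -⅔ + 1 = ⅓ ≈ 0.33333)
j(o, N) = 6*o
(10*J(5, -5))*j(2, W) = (10*(-7 - 5))*(6*2) = (10*(-12))*12 = -120*12 = -1440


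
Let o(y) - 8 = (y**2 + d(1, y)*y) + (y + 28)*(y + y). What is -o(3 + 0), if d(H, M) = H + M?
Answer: -215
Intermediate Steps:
o(y) = 8 + y**2 + y*(1 + y) + 2*y*(28 + y) (o(y) = 8 + ((y**2 + (1 + y)*y) + (y + 28)*(y + y)) = 8 + ((y**2 + y*(1 + y)) + (28 + y)*(2*y)) = 8 + ((y**2 + y*(1 + y)) + 2*y*(28 + y)) = 8 + (y**2 + y*(1 + y) + 2*y*(28 + y)) = 8 + y**2 + y*(1 + y) + 2*y*(28 + y))
-o(3 + 0) = -(8 + 4*(3 + 0)**2 + 57*(3 + 0)) = -(8 + 4*3**2 + 57*3) = -(8 + 4*9 + 171) = -(8 + 36 + 171) = -1*215 = -215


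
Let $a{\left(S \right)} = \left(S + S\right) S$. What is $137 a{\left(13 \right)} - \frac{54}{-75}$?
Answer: $\frac{1157668}{25} \approx 46307.0$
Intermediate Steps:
$a{\left(S \right)} = 2 S^{2}$ ($a{\left(S \right)} = 2 S S = 2 S^{2}$)
$137 a{\left(13 \right)} - \frac{54}{-75} = 137 \cdot 2 \cdot 13^{2} - \frac{54}{-75} = 137 \cdot 2 \cdot 169 - - \frac{18}{25} = 137 \cdot 338 + \frac{18}{25} = 46306 + \frac{18}{25} = \frac{1157668}{25}$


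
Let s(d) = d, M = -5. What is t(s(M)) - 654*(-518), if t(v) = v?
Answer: 338767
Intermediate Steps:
t(s(M)) - 654*(-518) = -5 - 654*(-518) = -5 + 338772 = 338767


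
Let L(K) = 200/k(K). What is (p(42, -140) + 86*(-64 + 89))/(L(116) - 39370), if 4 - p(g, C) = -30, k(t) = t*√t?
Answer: -419413145424/7560574878695 - 63336*√29/1512114975739 ≈ -0.055474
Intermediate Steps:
k(t) = t^(3/2)
L(K) = 200/K^(3/2) (L(K) = 200/(K^(3/2)) = 200/K^(3/2))
p(g, C) = 34 (p(g, C) = 4 - 1*(-30) = 4 + 30 = 34)
(p(42, -140) + 86*(-64 + 89))/(L(116) - 39370) = (34 + 86*(-64 + 89))/(200/116^(3/2) - 39370) = (34 + 86*25)/(200*(√29/6728) - 39370) = (34 + 2150)/(25*√29/841 - 39370) = 2184/(-39370 + 25*√29/841)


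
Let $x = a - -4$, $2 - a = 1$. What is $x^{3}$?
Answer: $125$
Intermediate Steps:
$a = 1$ ($a = 2 - 1 = 1$)
$x = 5$ ($x = 1 - -4 = 1 + 4 = 5$)
$x^{3} = 5^{3} = 125$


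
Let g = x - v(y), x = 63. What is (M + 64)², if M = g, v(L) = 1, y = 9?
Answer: 15876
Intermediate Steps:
g = 62 (g = 63 - 1*1 = 63 - 1 = 62)
M = 62
(M + 64)² = (62 + 64)² = 126² = 15876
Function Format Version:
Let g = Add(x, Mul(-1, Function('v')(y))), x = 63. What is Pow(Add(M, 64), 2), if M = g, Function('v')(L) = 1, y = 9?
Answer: 15876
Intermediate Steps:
g = 62 (g = Add(63, Mul(-1, 1)) = Add(63, -1) = 62)
M = 62
Pow(Add(M, 64), 2) = Pow(Add(62, 64), 2) = Pow(126, 2) = 15876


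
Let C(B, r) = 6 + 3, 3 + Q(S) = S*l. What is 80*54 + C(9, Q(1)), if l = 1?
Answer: 4329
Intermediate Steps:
Q(S) = -3 + S (Q(S) = -3 + S*1 = -3 + S)
C(B, r) = 9
80*54 + C(9, Q(1)) = 80*54 + 9 = 4320 + 9 = 4329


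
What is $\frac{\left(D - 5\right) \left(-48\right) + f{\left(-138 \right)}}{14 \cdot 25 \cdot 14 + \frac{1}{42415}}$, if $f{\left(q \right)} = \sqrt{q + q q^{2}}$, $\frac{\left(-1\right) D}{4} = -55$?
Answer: $- \frac{437722800}{207833501} + \frac{42415 i \sqrt{2628210}}{207833501} \approx -2.1061 + 0.33085 i$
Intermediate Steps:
$D = 220$ ($D = \left(-4\right) \left(-55\right) = 220$)
$f{\left(q \right)} = \sqrt{q + q^{3}}$
$\frac{\left(D - 5\right) \left(-48\right) + f{\left(-138 \right)}}{14 \cdot 25 \cdot 14 + \frac{1}{42415}} = \frac{\left(220 - 5\right) \left(-48\right) + \sqrt{-138 + \left(-138\right)^{3}}}{14 \cdot 25 \cdot 14 + \frac{1}{42415}} = \frac{215 \left(-48\right) + \sqrt{-138 - 2628072}}{350 \cdot 14 + \frac{1}{42415}} = \frac{-10320 + \sqrt{-2628210}}{4900 + \frac{1}{42415}} = \frac{-10320 + i \sqrt{2628210}}{\frac{207833501}{42415}} = \left(-10320 + i \sqrt{2628210}\right) \frac{42415}{207833501} = - \frac{437722800}{207833501} + \frac{42415 i \sqrt{2628210}}{207833501}$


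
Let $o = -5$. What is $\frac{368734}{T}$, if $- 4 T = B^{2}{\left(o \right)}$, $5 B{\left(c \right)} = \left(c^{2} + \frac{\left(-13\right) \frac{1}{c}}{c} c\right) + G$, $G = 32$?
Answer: $- \frac{230458750}{22201} \approx -10381.0$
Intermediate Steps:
$B{\left(c \right)} = \frac{32}{5} - \frac{13}{5 c} + \frac{c^{2}}{5}$ ($B{\left(c \right)} = \frac{\left(c^{2} + \frac{\left(-13\right) \frac{1}{c}}{c} c\right) + 32}{5} = \frac{\left(c^{2} + - \frac{13}{c^{2}} c\right) + 32}{5} = \frac{\left(c^{2} - \frac{13}{c}\right) + 32}{5} = \frac{32 + c^{2} - \frac{13}{c}}{5} = \frac{32}{5} - \frac{13}{5 c} + \frac{c^{2}}{5}$)
$T = - \frac{22201}{625}$ ($T = - \frac{\left(\frac{-13 - 5 \left(32 + \left(-5\right)^{2}\right)}{5 \left(-5\right)}\right)^{2}}{4} = - \frac{\left(\frac{1}{5} \left(- \frac{1}{5}\right) \left(-13 - 5 \left(32 + 25\right)\right)\right)^{2}}{4} = - \frac{\left(\frac{1}{5} \left(- \frac{1}{5}\right) \left(-13 - 285\right)\right)^{2}}{4} = - \frac{\left(\frac{1}{5} \left(- \frac{1}{5}\right) \left(-298\right)\right)^{2}}{4} = - \frac{\left(\frac{298}{25}\right)^{2}}{4} = \left(- \frac{1}{4}\right) \frac{88804}{625} = - \frac{22201}{625} \approx -35.522$)
$\frac{368734}{T} = \frac{368734}{- \frac{22201}{625}} = 368734 \left(- \frac{625}{22201}\right) = - \frac{230458750}{22201}$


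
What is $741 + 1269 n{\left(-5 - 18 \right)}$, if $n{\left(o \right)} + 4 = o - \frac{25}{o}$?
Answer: $- \frac{739281}{23} \approx -32143.0$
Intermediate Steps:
$n{\left(o \right)} = -4 + o - \frac{25}{o}$ ($n{\left(o \right)} = -4 + \left(o - \frac{25}{o}\right) = -4 + o - \frac{25}{o}$)
$741 + 1269 n{\left(-5 - 18 \right)} = 741 + 1269 \left(-4 - 23 - \frac{25}{-5 - 18}\right) = 741 + 1269 \left(-4 - 23 - \frac{25}{-23}\right) = 741 + 1269 \left(-4 - 23 - - \frac{25}{23}\right) = 741 + 1269 \left(-4 - 23 + \frac{25}{23}\right) = 741 + 1269 \left(- \frac{596}{23}\right) = 741 - \frac{756324}{23} = - \frac{739281}{23}$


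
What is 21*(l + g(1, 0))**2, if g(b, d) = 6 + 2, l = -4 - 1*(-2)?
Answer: 756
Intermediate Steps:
l = -2 (l = -4 + 2 = -2)
g(b, d) = 8
21*(l + g(1, 0))**2 = 21*(-2 + 8)**2 = 21*6**2 = 21*36 = 756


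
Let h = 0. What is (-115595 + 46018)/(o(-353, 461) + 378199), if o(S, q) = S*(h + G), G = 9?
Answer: -69577/375022 ≈ -0.18553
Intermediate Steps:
o(S, q) = 9*S (o(S, q) = S*(0 + 9) = S*9 = 9*S)
(-115595 + 46018)/(o(-353, 461) + 378199) = (-115595 + 46018)/(9*(-353) + 378199) = -69577/(-3177 + 378199) = -69577/375022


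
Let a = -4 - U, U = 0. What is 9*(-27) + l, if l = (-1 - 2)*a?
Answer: -231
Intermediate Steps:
a = -4 (a = -4 - 1*0 = -4 + 0 = -4)
l = 12 (l = (-1 - 2)*(-4) = -3*(-4) = 12)
9*(-27) + l = 9*(-27) + 12 = -243 + 12 = -231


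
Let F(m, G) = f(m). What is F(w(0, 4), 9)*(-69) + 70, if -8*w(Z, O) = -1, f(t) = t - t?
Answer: 70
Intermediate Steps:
f(t) = 0
w(Z, O) = ⅛ (w(Z, O) = -⅛*(-1) = ⅛)
F(m, G) = 0
F(w(0, 4), 9)*(-69) + 70 = 0*(-69) + 70 = 0 + 70 = 70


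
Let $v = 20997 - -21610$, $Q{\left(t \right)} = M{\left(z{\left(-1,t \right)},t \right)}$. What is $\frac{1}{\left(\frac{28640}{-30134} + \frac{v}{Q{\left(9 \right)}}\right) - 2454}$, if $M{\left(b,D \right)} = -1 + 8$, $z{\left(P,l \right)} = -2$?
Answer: $\frac{105469}{383038503} \approx 0.00027535$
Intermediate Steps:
$M{\left(b,D \right)} = 7$
$Q{\left(t \right)} = 7$
$v = 42607$ ($v = 20997 + 21610 = 42607$)
$\frac{1}{\left(\frac{28640}{-30134} + \frac{v}{Q{\left(9 \right)}}\right) - 2454} = \frac{1}{\left(\frac{28640}{-30134} + \frac{42607}{7}\right) - 2454} = \frac{1}{\left(28640 \left(- \frac{1}{30134}\right) + 42607 \cdot \frac{1}{7}\right) - 2454} = \frac{1}{\left(- \frac{14320}{15067} + \frac{42607}{7}\right) - 2454} = \frac{1}{\frac{641859429}{105469} - 2454} = \frac{1}{\frac{383038503}{105469}} = \frac{105469}{383038503}$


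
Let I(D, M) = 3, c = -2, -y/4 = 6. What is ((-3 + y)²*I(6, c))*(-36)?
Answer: -78732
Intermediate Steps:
y = -24 (y = -4*6 = -24)
((-3 + y)²*I(6, c))*(-36) = ((-3 - 24)²*3)*(-36) = ((-27)²*3)*(-36) = (729*3)*(-36) = 2187*(-36) = -78732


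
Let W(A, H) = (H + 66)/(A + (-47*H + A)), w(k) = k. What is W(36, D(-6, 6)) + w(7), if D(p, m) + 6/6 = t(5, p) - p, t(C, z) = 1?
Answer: 233/35 ≈ 6.6571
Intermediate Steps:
D(p, m) = -p (D(p, m) = -1 + (1 - p) = -p)
W(A, H) = (66 + H)/(-47*H + 2*A) (W(A, H) = (66 + H)/(A + (A - 47*H)) = (66 + H)/(-47*H + 2*A))
W(36, D(-6, 6)) + w(7) = (66 - 1*(-6))/(-(-47)*(-6) + 2*36) + 7 = (66 + 6)/(-47*6 + 72) + 7 = 72/(-282 + 72) + 7 = 72/(-210) + 7 = -1/210*72 + 7 = -12/35 + 7 = 233/35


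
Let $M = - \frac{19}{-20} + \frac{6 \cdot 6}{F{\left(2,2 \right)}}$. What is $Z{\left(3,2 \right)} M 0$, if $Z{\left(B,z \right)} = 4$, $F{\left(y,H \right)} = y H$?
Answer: $0$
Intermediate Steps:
$F{\left(y,H \right)} = H y$
$M = \frac{199}{20}$ ($M = - \frac{19}{-20} + \frac{6 \cdot 6}{2 \cdot 2} = \left(-19\right) \left(- \frac{1}{20}\right) + \frac{36}{4} = \frac{19}{20} + 36 \cdot \frac{1}{4} = \frac{19}{20} + 9 = \frac{199}{20} \approx 9.95$)
$Z{\left(3,2 \right)} M 0 = 4 \cdot \frac{199}{20} \cdot 0 = \frac{199}{5} \cdot 0 = 0$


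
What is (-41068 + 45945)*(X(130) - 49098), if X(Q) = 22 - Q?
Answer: -239977662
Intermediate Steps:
(-41068 + 45945)*(X(130) - 49098) = (-41068 + 45945)*((22 - 1*130) - 49098) = 4877*((22 - 130) - 49098) = 4877*(-108 - 49098) = 4877*(-49206) = -239977662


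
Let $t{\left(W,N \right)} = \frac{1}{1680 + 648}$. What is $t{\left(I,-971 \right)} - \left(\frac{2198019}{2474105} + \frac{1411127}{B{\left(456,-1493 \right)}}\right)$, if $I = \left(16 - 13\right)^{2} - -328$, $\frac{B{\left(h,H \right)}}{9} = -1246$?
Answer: $\frac{1345056203234617}{10764910026360} \approx 124.95$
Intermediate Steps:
$B{\left(h,H \right)} = -11214$ ($B{\left(h,H \right)} = 9 \left(-1246\right) = -11214$)
$I = 337$ ($I = 3^{2} + 328 = 9 + 328 = 337$)
$t{\left(W,N \right)} = \frac{1}{2328}$
$t{\left(I,-971 \right)} - \left(\frac{2198019}{2474105} + \frac{1411127}{B{\left(456,-1493 \right)}}\right) = \frac{1}{2328} - \left(- \frac{1411127}{11214} + \frac{2198019}{2474105}\right) = \frac{1}{2328} - - \frac{3466627781269}{27744613470} = \frac{1}{2328} + \left(- \frac{2198019}{2474105} + \frac{1411127}{11214}\right) = \frac{1}{2328} + \frac{3466627781269}{27744613470} = \frac{1345056203234617}{10764910026360}$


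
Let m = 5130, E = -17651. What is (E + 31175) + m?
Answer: 18654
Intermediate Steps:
(E + 31175) + m = (-17651 + 31175) + 5130 = 13524 + 5130 = 18654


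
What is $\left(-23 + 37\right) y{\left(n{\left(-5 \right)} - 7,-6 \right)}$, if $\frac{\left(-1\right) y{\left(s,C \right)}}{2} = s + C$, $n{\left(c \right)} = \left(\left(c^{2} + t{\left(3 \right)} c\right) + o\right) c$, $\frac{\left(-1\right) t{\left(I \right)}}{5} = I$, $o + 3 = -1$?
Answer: $13804$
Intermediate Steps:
$o = -4$ ($o = -3 - 1 = -4$)
$t{\left(I \right)} = - 5 I$
$n{\left(c \right)} = c \left(-4 + c^{2} - 15 c\right)$ ($n{\left(c \right)} = \left(\left(c^{2} + \left(-5\right) 3 c\right) - 4\right) c = \left(\left(c^{2} - 15 c\right) - 4\right) c = \left(-4 + c^{2} - 15 c\right) c = c \left(-4 + c^{2} - 15 c\right)$)
$y{\left(s,C \right)} = - 2 C - 2 s$ ($y{\left(s,C \right)} = - 2 \left(s + C\right) = - 2 \left(C + s\right) = - 2 C - 2 s$)
$\left(-23 + 37\right) y{\left(n{\left(-5 \right)} - 7,-6 \right)} = \left(-23 + 37\right) \left(\left(-2\right) \left(-6\right) - 2 \left(- 5 \left(-4 + \left(-5\right)^{2} - -75\right) - 7\right)\right) = 14 \left(12 - 2 \left(- 5 \left(-4 + 25 + 75\right) - 7\right)\right) = 14 \left(12 - 2 \left(\left(-5\right) 96 - 7\right)\right) = 14 \left(12 - 2 \left(-480 - 7\right)\right) = 14 \left(12 - -974\right) = 14 \left(12 + 974\right) = 14 \cdot 986 = 13804$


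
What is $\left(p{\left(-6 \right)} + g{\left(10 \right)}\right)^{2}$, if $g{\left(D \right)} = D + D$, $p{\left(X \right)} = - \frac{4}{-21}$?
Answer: $\frac{179776}{441} \approx 407.66$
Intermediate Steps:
$p{\left(X \right)} = \frac{4}{21}$ ($p{\left(X \right)} = \left(-4\right) \left(- \frac{1}{21}\right) = \frac{4}{21}$)
$g{\left(D \right)} = 2 D$
$\left(p{\left(-6 \right)} + g{\left(10 \right)}\right)^{2} = \left(\frac{4}{21} + 2 \cdot 10\right)^{2} = \left(\frac{4}{21} + 20\right)^{2} = \left(\frac{424}{21}\right)^{2} = \frac{179776}{441}$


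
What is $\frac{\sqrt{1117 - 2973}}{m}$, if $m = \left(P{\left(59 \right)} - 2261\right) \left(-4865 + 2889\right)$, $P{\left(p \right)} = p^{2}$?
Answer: $- \frac{i \sqrt{29}}{301340} \approx - 1.7871 \cdot 10^{-5} i$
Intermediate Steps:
$m = -2410720$ ($m = \left(59^{2} - 2261\right) \left(-4865 + 2889\right) = \left(3481 - 2261\right) \left(-1976\right) = 1220 \left(-1976\right) = -2410720$)
$\frac{\sqrt{1117 - 2973}}{m} = \frac{\sqrt{1117 - 2973}}{-2410720} = \sqrt{-1856} \left(- \frac{1}{2410720}\right) = 8 i \sqrt{29} \left(- \frac{1}{2410720}\right) = - \frac{i \sqrt{29}}{301340}$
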